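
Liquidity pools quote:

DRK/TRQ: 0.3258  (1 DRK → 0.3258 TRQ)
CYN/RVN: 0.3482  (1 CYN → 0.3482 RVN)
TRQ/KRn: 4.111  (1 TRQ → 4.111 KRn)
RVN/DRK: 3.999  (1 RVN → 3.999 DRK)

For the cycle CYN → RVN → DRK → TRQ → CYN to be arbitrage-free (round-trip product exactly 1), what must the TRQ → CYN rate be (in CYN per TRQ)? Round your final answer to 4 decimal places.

Known legs of the cycle: 0.3482 × 3.999 × 0.3258 = 0.45366079644
For no arbitrage the full-cycle product must be 1, so the missing rate is 1 / 0.45366079644 ≈ 2.204290.

2.2043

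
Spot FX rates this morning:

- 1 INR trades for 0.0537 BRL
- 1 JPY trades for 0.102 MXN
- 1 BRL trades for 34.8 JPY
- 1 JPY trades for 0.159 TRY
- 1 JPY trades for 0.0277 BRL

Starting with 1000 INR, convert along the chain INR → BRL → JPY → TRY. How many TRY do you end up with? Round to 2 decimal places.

1000 INR × 0.0537 = 53.7 BRL
53.7 BRL × 34.8 = 1868.76 JPY
1868.76 JPY × 0.159 = 297.13284 TRY

297.13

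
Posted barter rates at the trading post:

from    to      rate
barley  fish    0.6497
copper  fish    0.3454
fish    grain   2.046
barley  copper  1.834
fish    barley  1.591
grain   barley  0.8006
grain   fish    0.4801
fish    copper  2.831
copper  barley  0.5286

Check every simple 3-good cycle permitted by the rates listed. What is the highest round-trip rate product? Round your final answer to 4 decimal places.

barley→fish→grain→barley: 0.6497 × 2.046 × 0.8006 = 1.06423
barley→copper→fish→barley: 1.834 × 0.3454 × 1.591 = 1.00784
barley→fish→copper→barley: 0.6497 × 2.831 × 0.5286 = 0.97225
Maximum is barley→fish→grain→barley at 1.0642; arbitrage exists.

1.0642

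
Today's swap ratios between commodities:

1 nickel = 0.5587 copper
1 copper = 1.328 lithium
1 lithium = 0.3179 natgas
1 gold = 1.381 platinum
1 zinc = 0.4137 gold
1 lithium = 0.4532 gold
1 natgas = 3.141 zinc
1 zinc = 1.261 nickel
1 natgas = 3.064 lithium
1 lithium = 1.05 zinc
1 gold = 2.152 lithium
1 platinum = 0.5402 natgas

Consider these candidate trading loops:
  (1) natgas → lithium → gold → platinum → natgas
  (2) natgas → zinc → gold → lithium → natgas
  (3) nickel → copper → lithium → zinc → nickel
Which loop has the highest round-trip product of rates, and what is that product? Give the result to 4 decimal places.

1.0359

(1) 3.064 × 0.4532 × 1.381 × 0.5402 = 1.03592
(2) 3.141 × 0.4137 × 2.152 × 0.3179 = 0.88897
(3) 0.5587 × 1.328 × 1.05 × 1.261 = 0.98238
Highest is cycle (1) at 1.0359 (>1, arbitrage).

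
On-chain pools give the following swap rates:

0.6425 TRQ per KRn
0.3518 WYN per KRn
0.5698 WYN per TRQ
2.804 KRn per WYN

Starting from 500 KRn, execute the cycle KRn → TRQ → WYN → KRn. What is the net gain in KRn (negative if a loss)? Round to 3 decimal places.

13.267

500 KRn × 0.6425 = 321.25 TRQ
321.25 TRQ × 0.5698 = 183.04825 WYN
183.04825 WYN × 2.804 = 513.267293 KRn
Net change: 513.267293 − 500 = 13.267293 KRn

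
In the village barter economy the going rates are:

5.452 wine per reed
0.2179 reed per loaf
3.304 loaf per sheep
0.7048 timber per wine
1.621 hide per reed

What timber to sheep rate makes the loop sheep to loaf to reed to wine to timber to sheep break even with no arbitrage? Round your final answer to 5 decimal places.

Known legs of the cycle: 3.304 × 0.2179 × 5.452 × 0.7048 = 2.76642570593536
For no arbitrage the full-cycle product must be 1, so the missing rate is 1 / 2.76642570593536 ≈ 0.3614773.

0.36148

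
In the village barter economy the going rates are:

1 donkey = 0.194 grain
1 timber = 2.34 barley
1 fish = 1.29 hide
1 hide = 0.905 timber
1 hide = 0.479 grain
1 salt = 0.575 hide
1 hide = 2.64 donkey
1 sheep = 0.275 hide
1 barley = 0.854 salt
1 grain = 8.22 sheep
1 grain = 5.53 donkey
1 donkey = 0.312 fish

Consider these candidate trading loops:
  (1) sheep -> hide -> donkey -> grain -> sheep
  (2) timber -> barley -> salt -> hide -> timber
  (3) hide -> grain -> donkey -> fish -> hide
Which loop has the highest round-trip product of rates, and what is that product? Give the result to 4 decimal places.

(1) 0.275 × 2.64 × 0.194 × 8.22 = 1.15774
(2) 2.34 × 0.854 × 0.575 × 0.905 = 1.03990
(3) 0.479 × 5.53 × 0.312 × 1.29 = 1.06612
Highest is cycle (1) at 1.1577 (>1, arbitrage).

1.1577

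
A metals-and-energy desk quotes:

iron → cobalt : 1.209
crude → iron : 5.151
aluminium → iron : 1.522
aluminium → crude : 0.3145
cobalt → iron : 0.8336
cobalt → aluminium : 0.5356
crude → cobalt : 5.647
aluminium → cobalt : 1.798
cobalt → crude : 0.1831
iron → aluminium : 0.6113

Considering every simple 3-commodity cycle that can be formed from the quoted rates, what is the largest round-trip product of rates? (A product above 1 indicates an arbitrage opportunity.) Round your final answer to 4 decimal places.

1.1403

iron→cobalt→crude→iron: 1.209 × 0.1831 × 5.151 = 1.14027
iron→aluminium→crude→iron: 0.6113 × 0.3145 × 5.151 = 0.99030
iron→cobalt→aluminium→iron: 1.209 × 0.5356 × 1.522 = 0.98556
cobalt→aluminium→crude→cobalt: 0.5356 × 0.3145 × 5.647 = 0.95122
iron→aluminium→cobalt→iron: 0.6113 × 1.798 × 0.8336 = 0.91622
Maximum is iron→cobalt→crude→iron at 1.1403; arbitrage exists.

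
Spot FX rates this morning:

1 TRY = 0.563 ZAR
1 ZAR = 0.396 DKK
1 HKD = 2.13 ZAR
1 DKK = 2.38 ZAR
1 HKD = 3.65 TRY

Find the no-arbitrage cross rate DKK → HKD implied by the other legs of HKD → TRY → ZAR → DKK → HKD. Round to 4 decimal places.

1.2289

Known legs of the cycle: 3.65 × 0.563 × 0.396 = 0.8137602
For no arbitrage the full-cycle product must be 1, so the missing rate is 1 / 0.8137602 ≈ 1.228863.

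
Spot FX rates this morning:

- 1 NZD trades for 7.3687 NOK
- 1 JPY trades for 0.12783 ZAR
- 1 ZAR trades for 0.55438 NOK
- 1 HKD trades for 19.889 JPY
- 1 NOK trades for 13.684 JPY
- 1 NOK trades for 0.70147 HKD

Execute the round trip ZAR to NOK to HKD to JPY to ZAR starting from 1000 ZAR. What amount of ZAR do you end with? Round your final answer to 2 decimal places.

1000 ZAR × 0.55438 = 554.38 NOK
554.38 NOK × 0.70147 = 388.8809386 HKD
388.8809386 HKD × 19.889 = 7734.4529878154 JPY
7734.4529878154 JPY × 0.12783 = 988.695125432442582 ZAR

988.70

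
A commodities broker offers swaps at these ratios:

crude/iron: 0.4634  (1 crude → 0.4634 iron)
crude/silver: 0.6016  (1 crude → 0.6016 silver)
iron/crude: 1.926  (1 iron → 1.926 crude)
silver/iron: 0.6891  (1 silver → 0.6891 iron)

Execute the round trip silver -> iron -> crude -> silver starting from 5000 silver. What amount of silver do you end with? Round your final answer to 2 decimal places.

5000 silver × 0.6891 = 3445.5 iron
3445.5 iron × 1.926 = 6636.033 crude
6636.033 crude × 0.6016 = 3992.2374528 silver

3992.24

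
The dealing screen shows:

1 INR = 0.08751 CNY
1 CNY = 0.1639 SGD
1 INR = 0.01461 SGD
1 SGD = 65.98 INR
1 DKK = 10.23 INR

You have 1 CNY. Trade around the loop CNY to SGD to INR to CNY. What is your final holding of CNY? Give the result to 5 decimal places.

1 CNY × 0.1639 = 0.1639 SGD
0.1639 SGD × 65.98 = 10.814122 INR
10.814122 INR × 0.08751 = 0.94634381622 CNY

0.94634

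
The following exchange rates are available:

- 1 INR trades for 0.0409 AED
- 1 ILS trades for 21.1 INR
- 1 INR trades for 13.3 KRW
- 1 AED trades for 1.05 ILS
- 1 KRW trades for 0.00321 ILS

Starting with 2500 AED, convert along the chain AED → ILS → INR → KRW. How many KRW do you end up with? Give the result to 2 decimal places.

2500 AED × 1.05 = 2625 ILS
2625 ILS × 21.1 = 55387.5 INR
55387.5 INR × 13.3 = 736653.75 KRW

736653.75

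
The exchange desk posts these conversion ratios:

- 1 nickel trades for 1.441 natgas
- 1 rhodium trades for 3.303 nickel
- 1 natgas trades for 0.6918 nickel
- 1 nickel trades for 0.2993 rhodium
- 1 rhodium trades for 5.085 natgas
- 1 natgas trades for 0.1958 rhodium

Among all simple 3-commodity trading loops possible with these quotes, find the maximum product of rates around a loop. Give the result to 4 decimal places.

1.0529

natgas→nickel→rhodium→natgas: 0.6918 × 0.2993 × 5.085 = 1.05288
natgas→rhodium→nickel→natgas: 0.1958 × 3.303 × 1.441 = 0.93193
Maximum is natgas→nickel→rhodium→natgas at 1.0529; arbitrage exists.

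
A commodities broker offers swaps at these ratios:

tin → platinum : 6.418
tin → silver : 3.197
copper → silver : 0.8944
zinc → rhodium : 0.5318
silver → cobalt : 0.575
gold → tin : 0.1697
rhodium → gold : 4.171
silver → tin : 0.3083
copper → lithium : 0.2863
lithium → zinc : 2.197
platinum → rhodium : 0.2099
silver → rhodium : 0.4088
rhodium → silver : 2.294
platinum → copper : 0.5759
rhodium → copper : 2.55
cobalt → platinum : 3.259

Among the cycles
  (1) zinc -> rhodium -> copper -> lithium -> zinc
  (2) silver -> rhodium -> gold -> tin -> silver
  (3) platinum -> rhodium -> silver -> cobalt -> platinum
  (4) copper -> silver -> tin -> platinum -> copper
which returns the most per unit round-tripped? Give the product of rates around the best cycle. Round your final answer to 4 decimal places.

(1) 0.5318 × 2.55 × 0.2863 × 2.197 = 0.85298
(2) 0.4088 × 4.171 × 0.1697 × 3.197 = 0.92507
(3) 0.2099 × 2.294 × 0.575 × 3.259 = 0.90231
(4) 0.8944 × 0.3083 × 6.418 × 0.5759 = 1.01918
Highest is cycle (4) at 1.0192 (>1, arbitrage).

1.0192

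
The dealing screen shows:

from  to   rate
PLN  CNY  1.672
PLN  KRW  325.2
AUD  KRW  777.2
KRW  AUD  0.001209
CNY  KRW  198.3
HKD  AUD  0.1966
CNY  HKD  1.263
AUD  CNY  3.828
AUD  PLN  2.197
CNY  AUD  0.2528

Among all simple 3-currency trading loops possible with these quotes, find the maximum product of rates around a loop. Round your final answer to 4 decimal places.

HKD→AUD→CNY→HKD: 0.1966 × 3.828 × 1.263 = 0.95051
AUD→PLN→CNY→AUD: 2.197 × 1.672 × 0.2528 = 0.92863
KRW→AUD→CNY→KRW: 0.001209 × 3.828 × 198.3 = 0.91774
KRW→AUD→PLN→KRW: 0.001209 × 2.197 × 325.2 = 0.86379
Maximum is HKD→AUD→CNY→HKD at 0.9505; no arbitrage — every cycle loses value.

0.9505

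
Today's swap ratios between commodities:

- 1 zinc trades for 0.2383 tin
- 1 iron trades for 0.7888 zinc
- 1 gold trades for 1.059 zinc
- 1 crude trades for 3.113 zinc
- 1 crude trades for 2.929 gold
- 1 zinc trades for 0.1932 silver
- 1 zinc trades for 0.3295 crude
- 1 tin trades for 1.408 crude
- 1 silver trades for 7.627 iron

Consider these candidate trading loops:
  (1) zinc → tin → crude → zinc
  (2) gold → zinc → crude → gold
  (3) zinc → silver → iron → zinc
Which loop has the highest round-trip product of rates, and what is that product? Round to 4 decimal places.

(1) 0.2383 × 1.408 × 3.113 = 1.04449
(2) 1.059 × 0.3295 × 2.929 = 1.02205
(3) 0.1932 × 7.627 × 0.7888 = 1.16233
Highest is cycle (3) at 1.1623 (>1, arbitrage).

1.1623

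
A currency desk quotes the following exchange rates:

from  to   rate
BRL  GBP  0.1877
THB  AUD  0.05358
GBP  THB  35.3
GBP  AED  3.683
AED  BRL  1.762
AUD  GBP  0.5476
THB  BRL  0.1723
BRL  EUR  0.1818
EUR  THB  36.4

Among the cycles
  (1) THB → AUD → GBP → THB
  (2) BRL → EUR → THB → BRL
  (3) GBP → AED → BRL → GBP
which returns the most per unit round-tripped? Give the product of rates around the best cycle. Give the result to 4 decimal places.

(1) 0.05358 × 0.5476 × 35.3 = 1.03572
(2) 0.1818 × 36.4 × 0.1723 = 1.14020
(3) 3.683 × 1.762 × 0.1877 = 1.21807
Highest is cycle (3) at 1.2181 (>1, arbitrage).

1.2181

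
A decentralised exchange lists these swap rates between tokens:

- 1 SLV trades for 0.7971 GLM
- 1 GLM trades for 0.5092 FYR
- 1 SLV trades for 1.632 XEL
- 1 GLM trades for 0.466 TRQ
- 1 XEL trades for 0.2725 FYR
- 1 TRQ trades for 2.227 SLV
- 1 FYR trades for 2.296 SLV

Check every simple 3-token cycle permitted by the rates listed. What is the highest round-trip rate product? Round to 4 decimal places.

1.0211

FYR→SLV→XEL→FYR: 2.296 × 1.632 × 0.2725 = 1.02108
FYR→SLV→GLM→FYR: 2.296 × 0.7971 × 0.5092 = 0.93191
GLM→TRQ→SLV→GLM: 0.466 × 2.227 × 0.7971 = 0.82722
Maximum is FYR→SLV→XEL→FYR at 1.0211; arbitrage exists.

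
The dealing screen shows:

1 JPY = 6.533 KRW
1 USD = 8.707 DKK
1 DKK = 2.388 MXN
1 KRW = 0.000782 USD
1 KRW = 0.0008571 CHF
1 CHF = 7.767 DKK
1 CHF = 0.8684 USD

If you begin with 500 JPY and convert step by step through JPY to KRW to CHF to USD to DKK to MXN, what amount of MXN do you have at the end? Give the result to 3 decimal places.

500 JPY × 6.533 = 3266.5 KRW
3266.5 KRW × 0.0008571 = 2.79971715 CHF
2.79971715 CHF × 0.8684 = 2.43127437306 USD
2.43127437306 USD × 8.707 = 21.16910596623342 DKK
21.16910596623342 DKK × 2.388 = 50.55182504736540696 MXN

50.552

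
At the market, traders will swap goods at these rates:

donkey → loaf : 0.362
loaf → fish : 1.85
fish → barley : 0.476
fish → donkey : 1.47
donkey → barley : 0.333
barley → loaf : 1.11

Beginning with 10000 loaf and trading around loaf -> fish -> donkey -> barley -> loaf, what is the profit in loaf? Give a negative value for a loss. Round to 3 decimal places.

52.088

10000 loaf × 1.85 = 18500 fish
18500 fish × 1.47 = 27195 donkey
27195 donkey × 0.333 = 9055.935 barley
9055.935 barley × 1.11 = 10052.08785 loaf
Net change: 10052.08785 − 10000 = 52.08785 loaf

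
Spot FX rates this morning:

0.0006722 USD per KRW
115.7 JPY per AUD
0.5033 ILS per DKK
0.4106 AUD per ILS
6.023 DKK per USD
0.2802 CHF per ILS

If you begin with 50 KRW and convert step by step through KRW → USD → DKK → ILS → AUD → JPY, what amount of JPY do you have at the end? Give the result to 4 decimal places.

4.8402

50 KRW × 0.0006722 = 0.03361 USD
0.03361 USD × 6.023 = 0.20243303 DKK
0.20243303 DKK × 0.5033 = 0.101884543999 ILS
0.101884543999 ILS × 0.4106 = 0.0418337937659894 AUD
0.0418337937659894 AUD × 115.7 = 4.84016993872497358 JPY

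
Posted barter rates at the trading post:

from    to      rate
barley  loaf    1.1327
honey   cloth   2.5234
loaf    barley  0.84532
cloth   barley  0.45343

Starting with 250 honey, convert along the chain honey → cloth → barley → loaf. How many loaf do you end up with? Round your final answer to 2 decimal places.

250 honey × 2.5234 = 630.85 cloth
630.85 cloth × 0.45343 = 286.0463155 barley
286.0463155 barley × 1.1327 = 324.00466156685 loaf

324.00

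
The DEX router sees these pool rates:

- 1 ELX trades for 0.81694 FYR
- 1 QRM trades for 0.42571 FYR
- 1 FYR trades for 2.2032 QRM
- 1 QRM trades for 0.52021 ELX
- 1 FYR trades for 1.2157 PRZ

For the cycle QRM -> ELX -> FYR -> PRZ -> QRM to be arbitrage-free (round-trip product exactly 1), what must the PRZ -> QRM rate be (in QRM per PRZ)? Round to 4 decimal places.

1.9356

Known legs of the cycle: 0.52021 × 0.81694 × 1.2157 = 0.51664862049118
For no arbitrage the full-cycle product must be 1, so the missing rate is 1 / 0.51664862049118 ≈ 1.935551.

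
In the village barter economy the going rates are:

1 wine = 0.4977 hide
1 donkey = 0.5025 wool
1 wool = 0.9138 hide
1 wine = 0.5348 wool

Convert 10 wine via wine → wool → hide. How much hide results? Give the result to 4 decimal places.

4.8870

10 wine × 0.5348 = 5.348 wool
5.348 wool × 0.9138 = 4.8870024 hide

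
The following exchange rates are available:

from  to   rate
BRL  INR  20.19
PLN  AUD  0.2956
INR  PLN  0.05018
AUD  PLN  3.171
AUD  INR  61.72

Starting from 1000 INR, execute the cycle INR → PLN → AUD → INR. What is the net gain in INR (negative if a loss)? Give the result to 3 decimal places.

-84.494

1000 INR × 0.05018 = 50.18 PLN
50.18 PLN × 0.2956 = 14.833208 AUD
14.833208 AUD × 61.72 = 915.50559776 INR
Net change: 915.50559776 − 1000 = -84.49440224 INR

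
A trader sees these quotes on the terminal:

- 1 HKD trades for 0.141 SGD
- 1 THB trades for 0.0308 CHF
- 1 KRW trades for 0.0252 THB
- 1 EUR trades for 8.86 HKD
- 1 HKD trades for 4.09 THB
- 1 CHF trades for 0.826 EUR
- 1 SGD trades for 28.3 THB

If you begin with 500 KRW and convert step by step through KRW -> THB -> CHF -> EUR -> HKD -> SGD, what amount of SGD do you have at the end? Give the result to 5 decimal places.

500 KRW × 0.0252 = 12.6 THB
12.6 THB × 0.0308 = 0.38808 CHF
0.38808 CHF × 0.826 = 0.32055408 EUR
0.32055408 EUR × 8.86 = 2.8401091488 HKD
2.8401091488 HKD × 0.141 = 0.4004553899808 SGD

0.40046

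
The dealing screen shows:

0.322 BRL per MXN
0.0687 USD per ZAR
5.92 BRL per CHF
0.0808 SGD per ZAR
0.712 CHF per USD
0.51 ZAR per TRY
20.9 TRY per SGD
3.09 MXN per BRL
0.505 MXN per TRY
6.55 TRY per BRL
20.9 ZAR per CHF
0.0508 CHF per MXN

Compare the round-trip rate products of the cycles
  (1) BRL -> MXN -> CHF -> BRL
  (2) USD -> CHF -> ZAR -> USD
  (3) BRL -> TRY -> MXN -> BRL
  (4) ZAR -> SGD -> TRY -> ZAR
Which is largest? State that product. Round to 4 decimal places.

1.0651

(1) 3.09 × 0.0508 × 5.92 = 0.92927
(2) 0.712 × 20.9 × 0.0687 = 1.02231
(3) 6.55 × 0.505 × 0.322 = 1.06510
(4) 0.0808 × 20.9 × 0.51 = 0.86125
Highest is cycle (3) at 1.0651 (>1, arbitrage).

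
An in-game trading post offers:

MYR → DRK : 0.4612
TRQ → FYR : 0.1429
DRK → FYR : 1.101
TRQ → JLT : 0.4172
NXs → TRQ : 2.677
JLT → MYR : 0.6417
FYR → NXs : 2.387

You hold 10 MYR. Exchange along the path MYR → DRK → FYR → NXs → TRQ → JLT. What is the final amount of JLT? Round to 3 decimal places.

13.537

10 MYR × 0.4612 = 4.612 DRK
4.612 DRK × 1.101 = 5.077812 FYR
5.077812 FYR × 2.387 = 12.120737244 NXs
12.120737244 NXs × 2.677 = 32.447213602188 TRQ
32.447213602188 TRQ × 0.4172 = 13.5369775148328336 JLT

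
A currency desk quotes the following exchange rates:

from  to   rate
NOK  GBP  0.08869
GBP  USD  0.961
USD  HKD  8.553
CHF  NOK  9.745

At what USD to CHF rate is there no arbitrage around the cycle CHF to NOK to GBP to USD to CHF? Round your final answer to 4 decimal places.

1.2040

Known legs of the cycle: 9.745 × 0.08869 × 0.961 = 0.83057697205
For no arbitrage the full-cycle product must be 1, so the missing rate is 1 / 0.83057697205 ≈ 1.203982.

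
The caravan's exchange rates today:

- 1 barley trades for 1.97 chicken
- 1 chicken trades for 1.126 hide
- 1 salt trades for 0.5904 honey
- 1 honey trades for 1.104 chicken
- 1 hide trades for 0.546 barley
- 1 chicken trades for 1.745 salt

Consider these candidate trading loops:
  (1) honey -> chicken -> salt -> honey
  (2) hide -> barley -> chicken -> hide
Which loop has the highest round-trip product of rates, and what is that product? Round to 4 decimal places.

1.2111

(1) 1.104 × 1.745 × 0.5904 = 1.13739
(2) 0.546 × 1.97 × 1.126 = 1.21115
Highest is cycle (2) at 1.2111 (>1, arbitrage).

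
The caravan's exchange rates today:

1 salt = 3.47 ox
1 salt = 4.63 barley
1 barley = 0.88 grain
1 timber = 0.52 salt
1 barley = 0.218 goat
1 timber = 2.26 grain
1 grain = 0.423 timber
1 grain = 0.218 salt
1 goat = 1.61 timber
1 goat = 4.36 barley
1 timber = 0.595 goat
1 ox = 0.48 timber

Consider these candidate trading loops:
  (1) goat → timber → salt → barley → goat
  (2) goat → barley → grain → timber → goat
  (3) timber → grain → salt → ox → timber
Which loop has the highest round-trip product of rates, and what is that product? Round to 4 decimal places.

0.9657

(1) 1.61 × 0.52 × 4.63 × 0.218 = 0.84502
(2) 4.36 × 0.88 × 0.423 × 0.595 = 0.96567
(3) 2.26 × 0.218 × 3.47 × 0.48 = 0.82061
Highest is cycle (2) at 0.9657 (≤1, no arbitrage).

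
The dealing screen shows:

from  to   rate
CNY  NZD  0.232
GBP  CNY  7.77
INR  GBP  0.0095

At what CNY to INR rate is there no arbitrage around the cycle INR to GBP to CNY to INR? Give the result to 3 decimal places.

Known legs of the cycle: 0.0095 × 7.77 = 0.073815
For no arbitrage the full-cycle product must be 1, so the missing rate is 1 / 0.073815 ≈ 13.54738.

13.547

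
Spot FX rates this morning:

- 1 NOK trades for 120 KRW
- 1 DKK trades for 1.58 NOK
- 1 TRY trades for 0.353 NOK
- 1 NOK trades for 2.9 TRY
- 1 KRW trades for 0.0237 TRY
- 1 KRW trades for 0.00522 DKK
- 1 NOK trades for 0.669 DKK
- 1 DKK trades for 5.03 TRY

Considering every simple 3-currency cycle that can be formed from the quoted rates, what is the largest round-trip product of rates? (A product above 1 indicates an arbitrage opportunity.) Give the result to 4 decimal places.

DKK→TRY→NOK→DKK: 5.03 × 0.353 × 0.669 = 1.18787
KRW→TRY→NOK→KRW: 0.0237 × 0.353 × 120 = 1.00393
DKK→NOK→KRW→DKK: 1.58 × 120 × 0.00522 = 0.98971
Maximum is DKK→TRY→NOK→DKK at 1.1879; arbitrage exists.

1.1879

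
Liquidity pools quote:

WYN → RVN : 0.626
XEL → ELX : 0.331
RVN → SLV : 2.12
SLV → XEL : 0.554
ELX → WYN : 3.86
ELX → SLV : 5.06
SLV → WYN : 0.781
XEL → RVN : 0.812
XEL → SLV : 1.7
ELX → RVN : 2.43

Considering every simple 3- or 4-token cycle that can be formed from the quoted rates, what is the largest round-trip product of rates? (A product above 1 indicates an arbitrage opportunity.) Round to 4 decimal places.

1.0365

RVN→SLV→WYN→RVN: 2.12 × 0.781 × 0.626 = 1.03648
RVN→SLV→XEL→RVN: 2.12 × 0.554 × 0.812 = 0.95368
RVN→SLV→XEL→ELX→RVN: 2.12 × 0.554 × 0.331 × 2.43 = 0.94467
ELX→SLV→XEL→ELX: 5.06 × 0.554 × 0.331 = 0.92787
Maximum is RVN→SLV→WYN→RVN at 1.0365; arbitrage exists.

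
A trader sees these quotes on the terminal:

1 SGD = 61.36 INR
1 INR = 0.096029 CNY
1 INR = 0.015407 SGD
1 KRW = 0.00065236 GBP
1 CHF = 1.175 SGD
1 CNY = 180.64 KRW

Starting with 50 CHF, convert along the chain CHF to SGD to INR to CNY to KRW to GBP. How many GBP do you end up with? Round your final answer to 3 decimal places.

40.794

50 CHF × 1.175 = 58.75 SGD
58.75 SGD × 61.36 = 3604.9 INR
3604.9 INR × 0.096029 = 346.1749421 CNY
346.1749421 CNY × 180.64 = 62533.041540944 KRW
62533.041540944 KRW × 0.00065236 = 40.79405497965022784 GBP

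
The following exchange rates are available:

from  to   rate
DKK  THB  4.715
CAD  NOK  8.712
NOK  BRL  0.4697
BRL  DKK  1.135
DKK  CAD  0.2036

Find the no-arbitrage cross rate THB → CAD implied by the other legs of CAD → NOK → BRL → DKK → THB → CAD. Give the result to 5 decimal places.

Known legs of the cycle: 8.712 × 0.4697 × 1.135 × 4.715 = 21.89858158026
For no arbitrage the full-cycle product must be 1, so the missing rate is 1 / 21.89858158026 ≈ 0.0456651.

0.04567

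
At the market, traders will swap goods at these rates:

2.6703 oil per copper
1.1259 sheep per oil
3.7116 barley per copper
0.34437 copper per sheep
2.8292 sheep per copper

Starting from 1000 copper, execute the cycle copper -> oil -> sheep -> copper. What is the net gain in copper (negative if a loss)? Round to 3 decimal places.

1000 copper × 2.6703 = 2670.3 oil
2670.3 oil × 1.1259 = 3006.49077 sheep
3006.49077 sheep × 0.34437 = 1035.3452264649 copper
Net change: 1035.3452264649 − 1000 = 35.3452264649 copper

35.345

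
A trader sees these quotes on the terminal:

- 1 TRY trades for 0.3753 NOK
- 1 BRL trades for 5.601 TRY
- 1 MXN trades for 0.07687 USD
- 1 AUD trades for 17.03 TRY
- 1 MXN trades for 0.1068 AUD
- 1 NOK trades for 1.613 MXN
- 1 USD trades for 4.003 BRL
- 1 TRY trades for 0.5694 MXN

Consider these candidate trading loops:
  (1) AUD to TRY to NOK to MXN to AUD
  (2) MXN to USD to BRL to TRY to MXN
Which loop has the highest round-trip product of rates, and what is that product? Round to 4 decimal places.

(1) 17.03 × 0.3753 × 1.613 × 0.1068 = 1.10103
(2) 0.07687 × 4.003 × 5.601 × 0.5694 = 0.98135
Highest is cycle (1) at 1.1010 (>1, arbitrage).

1.1010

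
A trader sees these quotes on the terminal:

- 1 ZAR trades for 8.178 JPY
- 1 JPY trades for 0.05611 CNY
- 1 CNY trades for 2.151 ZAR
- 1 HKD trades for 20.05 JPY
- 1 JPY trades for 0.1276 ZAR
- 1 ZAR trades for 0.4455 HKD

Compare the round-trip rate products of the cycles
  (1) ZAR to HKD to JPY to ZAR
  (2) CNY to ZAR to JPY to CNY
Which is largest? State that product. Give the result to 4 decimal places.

1.1398

(1) 0.4455 × 20.05 × 0.1276 = 1.13976
(2) 2.151 × 8.178 × 0.05611 = 0.98702
Highest is cycle (1) at 1.1398 (>1, arbitrage).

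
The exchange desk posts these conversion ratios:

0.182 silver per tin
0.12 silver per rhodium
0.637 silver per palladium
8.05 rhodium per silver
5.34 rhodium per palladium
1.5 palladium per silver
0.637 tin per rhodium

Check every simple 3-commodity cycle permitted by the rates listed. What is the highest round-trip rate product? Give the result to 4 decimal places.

palladium→rhodium→silver→palladium: 5.34 × 0.12 × 1.5 = 0.96120
tin→silver→rhodium→tin: 0.182 × 8.05 × 0.637 = 0.93327
Maximum is palladium→rhodium→silver→palladium at 0.9612; no arbitrage — every cycle loses value.

0.9612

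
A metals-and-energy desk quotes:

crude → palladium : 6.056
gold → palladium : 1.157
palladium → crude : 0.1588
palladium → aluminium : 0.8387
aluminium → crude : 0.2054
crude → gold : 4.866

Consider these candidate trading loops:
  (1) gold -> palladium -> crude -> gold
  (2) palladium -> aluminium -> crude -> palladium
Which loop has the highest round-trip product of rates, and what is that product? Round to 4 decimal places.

(1) 1.157 × 0.1588 × 4.866 = 0.89404
(2) 0.8387 × 0.2054 × 6.056 = 1.04326
Highest is cycle (2) at 1.0433 (>1, arbitrage).

1.0433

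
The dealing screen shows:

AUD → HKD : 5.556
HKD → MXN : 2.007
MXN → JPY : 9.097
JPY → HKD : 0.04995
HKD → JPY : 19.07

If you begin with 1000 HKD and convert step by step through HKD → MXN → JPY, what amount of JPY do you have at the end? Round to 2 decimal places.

18257.68

1000 HKD × 2.007 = 2007 MXN
2007 MXN × 9.097 = 18257.679 JPY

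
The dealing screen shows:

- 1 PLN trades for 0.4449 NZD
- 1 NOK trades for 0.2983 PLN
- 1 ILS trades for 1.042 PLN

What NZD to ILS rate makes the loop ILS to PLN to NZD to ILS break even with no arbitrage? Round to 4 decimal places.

Known legs of the cycle: 1.042 × 0.4449 = 0.4635858
For no arbitrage the full-cycle product must be 1, so the missing rate is 1 / 0.4635858 ≈ 2.157098.

2.1571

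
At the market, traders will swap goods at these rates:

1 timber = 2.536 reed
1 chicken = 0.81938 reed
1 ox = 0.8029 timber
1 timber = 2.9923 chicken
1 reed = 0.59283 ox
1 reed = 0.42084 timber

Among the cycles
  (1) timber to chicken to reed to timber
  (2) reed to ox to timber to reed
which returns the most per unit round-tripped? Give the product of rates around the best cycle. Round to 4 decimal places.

1.2071

(1) 2.9923 × 0.81938 × 0.42084 = 1.03183
(2) 0.59283 × 0.8029 × 2.536 = 1.20709
Highest is cycle (2) at 1.2071 (>1, arbitrage).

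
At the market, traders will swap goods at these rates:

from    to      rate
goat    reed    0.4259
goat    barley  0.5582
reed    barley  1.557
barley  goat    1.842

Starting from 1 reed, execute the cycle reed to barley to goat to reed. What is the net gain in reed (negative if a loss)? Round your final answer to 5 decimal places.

0.22148

1 reed × 1.557 = 1.557 barley
1.557 barley × 1.842 = 2.867994 goat
2.867994 goat × 0.4259 = 1.2214786446 reed
Net change: 1.2214786446 − 1 = 0.2214786446 reed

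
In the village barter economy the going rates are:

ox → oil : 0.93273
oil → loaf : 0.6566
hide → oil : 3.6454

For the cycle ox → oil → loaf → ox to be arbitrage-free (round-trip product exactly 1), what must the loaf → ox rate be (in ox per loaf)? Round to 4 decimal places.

1.6328

Known legs of the cycle: 0.93273 × 0.6566 = 0.612430518
For no arbitrage the full-cycle product must be 1, so the missing rate is 1 / 0.612430518 ≈ 1.632838.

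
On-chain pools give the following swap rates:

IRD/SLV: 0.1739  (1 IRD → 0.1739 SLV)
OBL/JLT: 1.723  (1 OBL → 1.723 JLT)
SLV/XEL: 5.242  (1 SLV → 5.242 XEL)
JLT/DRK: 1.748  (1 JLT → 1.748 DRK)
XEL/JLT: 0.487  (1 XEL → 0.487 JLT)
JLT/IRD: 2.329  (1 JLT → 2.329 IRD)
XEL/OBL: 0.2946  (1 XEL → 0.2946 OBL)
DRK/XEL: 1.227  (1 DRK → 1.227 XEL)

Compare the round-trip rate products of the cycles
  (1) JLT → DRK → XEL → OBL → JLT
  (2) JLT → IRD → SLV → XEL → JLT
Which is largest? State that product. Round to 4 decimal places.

1.0887

(1) 1.748 × 1.227 × 0.2946 × 1.723 = 1.08869
(2) 2.329 × 0.1739 × 5.242 × 0.487 = 1.03394
Highest is cycle (1) at 1.0887 (>1, arbitrage).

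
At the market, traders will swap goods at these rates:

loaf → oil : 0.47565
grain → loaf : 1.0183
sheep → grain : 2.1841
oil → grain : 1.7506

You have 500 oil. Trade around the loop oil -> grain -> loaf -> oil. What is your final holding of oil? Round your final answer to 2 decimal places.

500 oil × 1.7506 = 875.3 grain
875.3 grain × 1.0183 = 891.31799 loaf
891.31799 loaf × 0.47565 = 423.9554019435 oil

423.96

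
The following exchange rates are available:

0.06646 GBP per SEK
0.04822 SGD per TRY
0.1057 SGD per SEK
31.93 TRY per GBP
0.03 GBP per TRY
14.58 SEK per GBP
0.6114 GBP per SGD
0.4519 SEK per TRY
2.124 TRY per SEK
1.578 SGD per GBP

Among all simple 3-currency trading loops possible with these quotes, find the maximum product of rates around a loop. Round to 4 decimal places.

SEK→GBP→TRY→SEK: 0.06646 × 31.93 × 0.4519 = 0.95896
SEK→SGD→GBP→SEK: 0.1057 × 0.6114 × 14.58 = 0.94223
GBP→TRY→SGD→GBP: 31.93 × 0.04822 × 0.6114 = 0.94135
SEK→TRY→GBP→SEK: 2.124 × 0.03 × 14.58 = 0.92904
Maximum is SEK→GBP→TRY→SEK at 0.9590; no arbitrage — every cycle loses value.

0.9590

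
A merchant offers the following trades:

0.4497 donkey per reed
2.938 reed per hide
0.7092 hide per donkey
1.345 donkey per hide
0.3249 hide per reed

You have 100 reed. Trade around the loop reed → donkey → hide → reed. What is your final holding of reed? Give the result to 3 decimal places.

100 reed × 0.4497 = 44.97 donkey
44.97 donkey × 0.7092 = 31.892724 hide
31.892724 hide × 2.938 = 93.700823112 reed

93.701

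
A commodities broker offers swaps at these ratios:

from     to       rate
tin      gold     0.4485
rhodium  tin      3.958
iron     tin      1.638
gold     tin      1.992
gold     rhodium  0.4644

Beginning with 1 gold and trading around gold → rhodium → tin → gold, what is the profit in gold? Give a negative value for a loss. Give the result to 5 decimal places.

-0.17561

1 gold × 0.4644 = 0.4644 rhodium
0.4644 rhodium × 3.958 = 1.8380952 tin
1.8380952 tin × 0.4485 = 0.8243856972 gold
Net change: 0.8243856972 − 1 = -0.1756143028 gold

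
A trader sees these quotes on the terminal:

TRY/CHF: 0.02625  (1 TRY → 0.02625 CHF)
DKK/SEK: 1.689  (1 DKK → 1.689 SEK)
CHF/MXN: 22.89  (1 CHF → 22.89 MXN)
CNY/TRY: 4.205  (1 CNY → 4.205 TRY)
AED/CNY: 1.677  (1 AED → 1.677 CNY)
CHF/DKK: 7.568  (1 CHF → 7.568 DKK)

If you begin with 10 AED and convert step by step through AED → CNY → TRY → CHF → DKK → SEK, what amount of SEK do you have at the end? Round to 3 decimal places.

10 AED × 1.677 = 16.77 CNY
16.77 CNY × 4.205 = 70.51785 TRY
70.51785 TRY × 0.02625 = 1.8510935625 CHF
1.8510935625 CHF × 7.568 = 14.009076081 DKK
14.009076081 DKK × 1.689 = 23.661329500809 SEK

23.661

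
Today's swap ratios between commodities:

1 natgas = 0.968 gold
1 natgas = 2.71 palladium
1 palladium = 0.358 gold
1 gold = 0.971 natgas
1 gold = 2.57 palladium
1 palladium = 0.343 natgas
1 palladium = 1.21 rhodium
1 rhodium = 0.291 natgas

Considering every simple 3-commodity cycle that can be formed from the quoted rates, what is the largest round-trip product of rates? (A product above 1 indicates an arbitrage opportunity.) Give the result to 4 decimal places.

palladium→rhodium→natgas→palladium: 1.21 × 0.291 × 2.71 = 0.95422
palladium→gold→natgas→palladium: 0.358 × 0.971 × 2.71 = 0.94204
palladium→natgas→gold→palladium: 0.343 × 0.968 × 2.57 = 0.85330
Maximum is palladium→rhodium→natgas→palladium at 0.9542; no arbitrage — every cycle loses value.

0.9542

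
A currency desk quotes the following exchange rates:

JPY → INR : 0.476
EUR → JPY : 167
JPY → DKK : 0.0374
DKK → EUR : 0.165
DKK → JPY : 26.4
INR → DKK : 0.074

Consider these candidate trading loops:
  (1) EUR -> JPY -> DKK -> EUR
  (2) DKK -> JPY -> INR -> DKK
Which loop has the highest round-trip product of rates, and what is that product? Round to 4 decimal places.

(1) 167 × 0.0374 × 0.165 = 1.03056
(2) 26.4 × 0.476 × 0.074 = 0.92991
Highest is cycle (1) at 1.0306 (>1, arbitrage).

1.0306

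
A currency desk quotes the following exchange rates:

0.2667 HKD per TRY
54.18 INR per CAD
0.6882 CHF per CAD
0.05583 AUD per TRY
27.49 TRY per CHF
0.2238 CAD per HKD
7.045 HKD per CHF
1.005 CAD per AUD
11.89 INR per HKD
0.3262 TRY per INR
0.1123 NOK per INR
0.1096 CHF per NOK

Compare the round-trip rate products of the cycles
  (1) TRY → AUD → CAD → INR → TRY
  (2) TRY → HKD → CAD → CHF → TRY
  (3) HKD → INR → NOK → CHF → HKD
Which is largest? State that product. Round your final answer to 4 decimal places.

(1) 0.05583 × 1.005 × 54.18 × 0.3262 = 0.99165
(2) 0.2667 × 0.2238 × 0.6882 × 27.49 = 1.12920
(3) 11.89 × 0.1123 × 0.1096 × 7.045 = 1.03099
Highest is cycle (2) at 1.1292 (>1, arbitrage).

1.1292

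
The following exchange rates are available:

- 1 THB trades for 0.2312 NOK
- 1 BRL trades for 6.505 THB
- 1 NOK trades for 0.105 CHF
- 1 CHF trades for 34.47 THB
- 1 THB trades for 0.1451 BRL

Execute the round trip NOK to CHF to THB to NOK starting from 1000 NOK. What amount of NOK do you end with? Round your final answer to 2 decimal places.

836.79

1000 NOK × 0.105 = 105 CHF
105 CHF × 34.47 = 3619.35 THB
3619.35 THB × 0.2312 = 836.79372 NOK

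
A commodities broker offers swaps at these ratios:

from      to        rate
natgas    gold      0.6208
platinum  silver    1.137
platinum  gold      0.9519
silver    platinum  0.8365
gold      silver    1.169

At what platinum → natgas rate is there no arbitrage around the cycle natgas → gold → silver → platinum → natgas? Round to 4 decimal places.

1.6473

Known legs of the cycle: 0.6208 × 1.169 × 0.8365 = 0.6070607648
For no arbitrage the full-cycle product must be 1, so the missing rate is 1 / 0.6070607648 ≈ 1.647282.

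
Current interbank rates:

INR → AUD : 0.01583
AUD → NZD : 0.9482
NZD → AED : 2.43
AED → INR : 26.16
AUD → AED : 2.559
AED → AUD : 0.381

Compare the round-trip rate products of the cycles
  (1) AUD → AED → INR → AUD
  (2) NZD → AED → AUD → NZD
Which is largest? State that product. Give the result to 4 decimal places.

1.0597

(1) 2.559 × 26.16 × 0.01583 = 1.05971
(2) 2.43 × 0.381 × 0.9482 = 0.87787
Highest is cycle (1) at 1.0597 (>1, arbitrage).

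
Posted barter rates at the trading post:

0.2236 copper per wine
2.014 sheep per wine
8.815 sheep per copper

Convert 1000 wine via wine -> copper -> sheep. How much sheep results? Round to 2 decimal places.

1000 wine × 0.2236 = 223.6 copper
223.6 copper × 8.815 = 1971.034 sheep

1971.03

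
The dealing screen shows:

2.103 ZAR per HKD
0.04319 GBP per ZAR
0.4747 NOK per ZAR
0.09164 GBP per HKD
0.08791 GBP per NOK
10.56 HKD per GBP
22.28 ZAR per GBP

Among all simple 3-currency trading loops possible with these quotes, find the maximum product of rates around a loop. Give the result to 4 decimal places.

HKD→ZAR→GBP→HKD: 2.103 × 0.04319 × 10.56 = 0.95915
GBP→ZAR→NOK→GBP: 22.28 × 0.4747 × 0.08791 = 0.92976
Maximum is HKD→ZAR→GBP→HKD at 0.9591; no arbitrage — every cycle loses value.

0.9591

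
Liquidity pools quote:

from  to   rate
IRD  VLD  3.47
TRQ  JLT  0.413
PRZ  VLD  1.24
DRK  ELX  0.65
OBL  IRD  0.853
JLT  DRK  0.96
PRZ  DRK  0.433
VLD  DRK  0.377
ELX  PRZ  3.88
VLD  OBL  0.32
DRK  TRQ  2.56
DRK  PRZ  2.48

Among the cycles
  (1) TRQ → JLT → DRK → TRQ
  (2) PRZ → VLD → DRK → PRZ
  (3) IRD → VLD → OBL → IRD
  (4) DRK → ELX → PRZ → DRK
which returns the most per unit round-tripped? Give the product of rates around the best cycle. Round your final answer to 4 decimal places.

1.1594

(1) 0.413 × 0.96 × 2.56 = 1.01499
(2) 1.24 × 0.377 × 2.48 = 1.15935
(3) 3.47 × 0.32 × 0.853 = 0.94717
(4) 0.65 × 3.88 × 0.433 = 1.09203
Highest is cycle (2) at 1.1594 (>1, arbitrage).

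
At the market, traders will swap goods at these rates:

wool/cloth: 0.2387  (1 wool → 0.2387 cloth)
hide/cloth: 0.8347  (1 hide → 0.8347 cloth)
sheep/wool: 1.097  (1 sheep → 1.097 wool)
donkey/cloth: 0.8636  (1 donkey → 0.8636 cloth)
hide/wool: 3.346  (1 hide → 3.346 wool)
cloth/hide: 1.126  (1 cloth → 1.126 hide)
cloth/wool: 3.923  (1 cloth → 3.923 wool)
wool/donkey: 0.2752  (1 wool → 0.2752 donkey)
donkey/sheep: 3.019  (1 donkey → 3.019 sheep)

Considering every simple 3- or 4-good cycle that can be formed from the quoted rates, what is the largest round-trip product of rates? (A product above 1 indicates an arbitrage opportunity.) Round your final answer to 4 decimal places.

0.9324

donkey→cloth→wool→donkey: 0.8636 × 3.923 × 0.2752 = 0.93235
sheep→wool→donkey→sheep: 1.097 × 0.2752 × 3.019 = 0.91142
cloth→hide→wool→cloth: 1.126 × 3.346 × 0.2387 = 0.89933
donkey→cloth→hide→wool→donkey: 0.8636 × 1.126 × 3.346 × 0.2752 = 0.89542
Maximum is donkey→cloth→wool→donkey at 0.9324; no arbitrage — every cycle loses value.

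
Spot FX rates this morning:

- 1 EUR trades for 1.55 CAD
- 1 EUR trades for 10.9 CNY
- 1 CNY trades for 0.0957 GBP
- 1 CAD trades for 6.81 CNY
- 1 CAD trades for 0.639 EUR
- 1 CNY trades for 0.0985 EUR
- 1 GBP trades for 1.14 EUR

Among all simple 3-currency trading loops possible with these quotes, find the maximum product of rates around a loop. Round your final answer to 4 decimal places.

1.1892

GBP→EUR→CNY→GBP: 1.14 × 10.9 × 0.0957 = 1.18917
CNY→EUR→CAD→CNY: 0.0985 × 1.55 × 6.81 = 1.03972
Maximum is GBP→EUR→CNY→GBP at 1.1892; arbitrage exists.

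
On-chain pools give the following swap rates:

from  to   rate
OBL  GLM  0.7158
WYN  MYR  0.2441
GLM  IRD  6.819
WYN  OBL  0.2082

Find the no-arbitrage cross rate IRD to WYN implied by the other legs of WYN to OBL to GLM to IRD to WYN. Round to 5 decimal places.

Known legs of the cycle: 0.2082 × 0.7158 × 6.819 = 1.01623256964
For no arbitrage the full-cycle product must be 1, so the missing rate is 1 / 1.01623256964 ≈ 0.9840267.

0.98403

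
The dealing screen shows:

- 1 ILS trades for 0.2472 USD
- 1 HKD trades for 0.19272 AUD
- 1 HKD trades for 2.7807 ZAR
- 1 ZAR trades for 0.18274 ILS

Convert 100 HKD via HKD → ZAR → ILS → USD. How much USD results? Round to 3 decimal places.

12.561

100 HKD × 2.7807 = 278.07 ZAR
278.07 ZAR × 0.18274 = 50.8145118 ILS
50.8145118 ILS × 0.2472 = 12.56134731696 USD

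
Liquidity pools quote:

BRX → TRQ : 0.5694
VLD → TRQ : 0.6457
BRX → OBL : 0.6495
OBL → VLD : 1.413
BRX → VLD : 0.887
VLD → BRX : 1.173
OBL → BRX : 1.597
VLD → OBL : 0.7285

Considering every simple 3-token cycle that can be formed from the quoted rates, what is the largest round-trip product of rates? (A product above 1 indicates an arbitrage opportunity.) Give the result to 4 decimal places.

VLD→BRX→OBL→VLD: 1.173 × 0.6495 × 1.413 = 1.07651
VLD→OBL→BRX→VLD: 0.7285 × 1.597 × 0.887 = 1.03195
Maximum is VLD→BRX→OBL→VLD at 1.0765; arbitrage exists.

1.0765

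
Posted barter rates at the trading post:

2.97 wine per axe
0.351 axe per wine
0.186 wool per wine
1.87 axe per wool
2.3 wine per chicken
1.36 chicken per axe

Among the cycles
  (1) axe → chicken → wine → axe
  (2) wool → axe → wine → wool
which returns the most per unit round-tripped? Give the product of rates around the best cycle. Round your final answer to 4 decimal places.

1.0979

(1) 1.36 × 2.3 × 0.351 = 1.09793
(2) 1.87 × 2.97 × 0.186 = 1.03303
Highest is cycle (1) at 1.0979 (>1, arbitrage).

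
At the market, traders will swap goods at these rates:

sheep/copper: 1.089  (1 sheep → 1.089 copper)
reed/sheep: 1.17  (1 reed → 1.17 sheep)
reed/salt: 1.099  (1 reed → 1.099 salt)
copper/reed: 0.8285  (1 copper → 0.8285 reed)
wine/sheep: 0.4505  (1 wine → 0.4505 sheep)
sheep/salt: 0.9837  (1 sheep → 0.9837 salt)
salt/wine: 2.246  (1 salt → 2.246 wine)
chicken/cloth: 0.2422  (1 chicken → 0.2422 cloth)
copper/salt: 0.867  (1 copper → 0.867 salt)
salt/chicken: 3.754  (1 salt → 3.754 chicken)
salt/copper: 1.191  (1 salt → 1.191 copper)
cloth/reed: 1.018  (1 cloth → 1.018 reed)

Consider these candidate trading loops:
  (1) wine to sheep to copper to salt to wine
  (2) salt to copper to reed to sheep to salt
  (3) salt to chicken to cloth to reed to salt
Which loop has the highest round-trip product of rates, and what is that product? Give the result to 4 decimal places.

1.1357

(1) 0.4505 × 1.089 × 0.867 × 2.246 = 0.95533
(2) 1.191 × 0.8285 × 1.17 × 0.9837 = 1.13567
(3) 3.754 × 0.2422 × 1.018 × 1.099 = 1.01722
Highest is cycle (2) at 1.1357 (>1, arbitrage).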